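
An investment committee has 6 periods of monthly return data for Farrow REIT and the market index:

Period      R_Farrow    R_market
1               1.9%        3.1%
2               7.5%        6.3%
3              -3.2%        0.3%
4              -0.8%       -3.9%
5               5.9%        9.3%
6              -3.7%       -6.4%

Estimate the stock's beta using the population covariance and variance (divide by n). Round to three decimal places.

Mean R_i = (1.9 + 7.5 − 3.2 − 0.8 + 5.9 − 3.7) / 6 = 1.2667%
Mean R_m = (3.1 + 6.3 + 0.3 − 3.9 + 9.3 − 6.4) / 6 = 1.4500%
Σ(R_i − R̄_i)(R_m − R̄_m) = 122.8300  ⇒  Cov = 122.8300 / 6 = 20.4717
Σ(R_m − R̄_m)² = 179.4350  ⇒  Var(R_m) = 179.4350 / 6 = 29.9058
β = Cov / Var(R_m) = 20.4717 / 29.9058 = 0.6845

0.685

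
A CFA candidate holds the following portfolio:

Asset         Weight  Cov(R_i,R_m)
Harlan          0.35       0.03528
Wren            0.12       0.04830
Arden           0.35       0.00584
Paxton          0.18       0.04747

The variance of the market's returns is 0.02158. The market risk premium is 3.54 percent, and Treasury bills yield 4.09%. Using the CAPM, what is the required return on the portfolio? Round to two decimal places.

β_Harlan = 0.03528 / 0.02158 = 1.6348
β_Wren = 0.04830 / 0.02158 = 2.2382
β_Arden = 0.00584 / 0.02158 = 0.2706
β_Paxton = 0.04747 / 0.02158 = 2.1997
β_P = Σ w_i β_i = 0.35×1.6348 + 0.12×2.2382 + 0.35×0.2706 + 0.18×2.1997 = 1.3314
E(R_P) = R_f + β_P × MRP = 4.09% + 1.3314 × 3.54% = 8.80%

8.80%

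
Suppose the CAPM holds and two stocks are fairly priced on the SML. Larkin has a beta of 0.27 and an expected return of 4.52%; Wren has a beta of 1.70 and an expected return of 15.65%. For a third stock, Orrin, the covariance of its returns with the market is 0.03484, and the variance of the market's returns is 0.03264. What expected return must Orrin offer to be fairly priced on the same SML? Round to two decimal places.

10.73%

MRP = (15.65% − 4.52%) / (1.70 − 0.27) = 7.7832%
R_f = 4.52% − 0.27 × 7.7832% = 2.4185%
β_Orrin = Cov / Var(R_m) = 0.03484 / 0.03264 = 1.0674
E(R_Orrin) = R_f + β × MRP = 2.4185% + 1.0674 × 7.7832% = 10.73%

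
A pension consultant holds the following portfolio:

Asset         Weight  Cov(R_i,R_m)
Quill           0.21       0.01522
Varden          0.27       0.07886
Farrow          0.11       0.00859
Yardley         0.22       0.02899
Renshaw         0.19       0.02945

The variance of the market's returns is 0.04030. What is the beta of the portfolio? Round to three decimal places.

0.928

β_Quill = 0.01522 / 0.04030 = 0.3777
β_Varden = 0.07886 / 0.04030 = 1.9568
β_Farrow = 0.00859 / 0.04030 = 0.2132
β_Yardley = 0.02899 / 0.04030 = 0.7194
β_Renshaw = 0.02945 / 0.04030 = 0.7308
β_P = Σ w_i β_i = 0.21×0.3777 + 0.27×1.9568 + 0.11×0.2132 + 0.22×0.7194 + 0.19×0.7308 = 0.9282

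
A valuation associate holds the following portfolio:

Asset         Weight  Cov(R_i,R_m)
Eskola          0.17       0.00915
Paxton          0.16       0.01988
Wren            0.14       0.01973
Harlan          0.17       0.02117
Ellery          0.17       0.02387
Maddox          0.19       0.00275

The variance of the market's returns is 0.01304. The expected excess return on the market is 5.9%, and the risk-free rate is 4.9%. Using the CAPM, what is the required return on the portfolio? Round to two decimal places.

11.99%

β_Eskola = 0.00915 / 0.01304 = 0.7017
β_Paxton = 0.01988 / 0.01304 = 1.5245
β_Wren = 0.01973 / 0.01304 = 1.5130
β_Harlan = 0.02117 / 0.01304 = 1.6235
β_Ellery = 0.02387 / 0.01304 = 1.8305
β_Maddox = 0.00275 / 0.01304 = 0.2109
β_P = Σ w_i β_i = 0.17×0.7017 + 0.16×1.5245 + 0.14×1.5130 + 0.17×1.6235 + 0.17×1.8305 + 0.19×0.2109 = 1.2023
E(R_P) = R_f + β_P × MRP = 4.9% + 1.2023 × 5.9% = 11.99%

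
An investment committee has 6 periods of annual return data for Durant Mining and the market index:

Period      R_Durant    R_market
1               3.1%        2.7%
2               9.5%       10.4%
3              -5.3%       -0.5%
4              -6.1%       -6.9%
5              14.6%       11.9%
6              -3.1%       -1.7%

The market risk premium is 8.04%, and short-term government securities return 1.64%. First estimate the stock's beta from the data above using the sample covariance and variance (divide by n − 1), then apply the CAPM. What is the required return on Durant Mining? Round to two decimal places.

10.64%

Mean R_i = (3.1 + 9.5 − 5.3 − 6.1 + 14.6 − 3.1) / 6 = 2.1167%
Mean R_m = (2.7 + 10.4 − 0.5 − 6.9 + 11.9 − 1.7) / 6 = 2.6500%
Σ(R_i − R̄_i)(R_m − R̄_m) = 297.2650  ⇒  Cov = 297.2650 / 5 = 59.4530
Σ(R_m − R̄_m)² = 265.6750  ⇒  Var(R_m) = 265.6750 / 5 = 53.1350
β = Cov / Var(R_m) = 59.4530 / 53.1350 = 1.1189
E(R) = R_f + β × MRP = 1.64% + 1.1189 × 8.04% = 10.64%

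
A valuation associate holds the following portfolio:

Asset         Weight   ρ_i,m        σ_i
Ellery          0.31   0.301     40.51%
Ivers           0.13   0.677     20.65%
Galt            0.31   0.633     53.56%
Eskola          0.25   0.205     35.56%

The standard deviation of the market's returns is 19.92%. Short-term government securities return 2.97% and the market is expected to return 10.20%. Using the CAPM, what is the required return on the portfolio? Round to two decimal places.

β_Ellery = 0.301 × 40.51% / 19.92% = 0.6121
β_Ivers = 0.677 × 20.65% / 19.92% = 0.7018
β_Galt = 0.633 × 53.56% / 19.92% = 1.7020
β_Eskola = 0.205 × 35.56% / 19.92% = 0.3660
β_P = Σ w_i β_i = 0.31×0.6121 + 0.13×0.7018 + 0.31×1.7020 + 0.25×0.3660 = 0.9001
MRP = 10.20% − 2.97% = 7.23%
E(R_P) = R_f + β_P × MRP = 2.97% + 0.9001 × 7.23% = 9.48%

9.48%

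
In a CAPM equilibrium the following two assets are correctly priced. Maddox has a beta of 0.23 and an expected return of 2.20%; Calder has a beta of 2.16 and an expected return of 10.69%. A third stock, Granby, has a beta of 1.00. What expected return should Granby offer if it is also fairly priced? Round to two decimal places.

MRP (SML slope) = (10.69% − 2.20%) / (2.16 − 0.23) = 8.49% / 1.93 = 4.3990%
R_f (intercept) = 2.20% − 0.23 × 4.3990% = 1.1882%
E(R_Granby) = R_f + β × MRP = 1.1882% + 1.00 × 4.3990% = 5.59%

5.59%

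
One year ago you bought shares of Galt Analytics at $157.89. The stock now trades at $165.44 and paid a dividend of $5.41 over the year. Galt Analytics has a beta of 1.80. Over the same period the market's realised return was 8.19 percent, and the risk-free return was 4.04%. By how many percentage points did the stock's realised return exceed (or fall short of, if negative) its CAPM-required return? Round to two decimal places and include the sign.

-3.30%

Realised HPR = (P1 + D1 − P0) / P0 = (165.44 + 5.41 − 157.89) / 157.89 = 12.96 / 157.89 = 8.2082%
MRP = 8.19% − 4.04% = 4.15%
CAPM required = R_f + β·MRP = 4.04% + 1.80 × 4.15% = 11.5100%
α = realised − required = 8.2082% − 11.5100% = -3.30%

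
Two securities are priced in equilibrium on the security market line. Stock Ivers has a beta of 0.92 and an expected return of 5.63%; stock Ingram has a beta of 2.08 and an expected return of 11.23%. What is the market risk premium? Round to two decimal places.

Both satisfy E(R) = R_f + β·MRP, so the slope of the SML is
MRP = (11.23% − 5.63%) / (2.08 − 0.92) = 5.60% / 1.16 = 4.8276%

4.83%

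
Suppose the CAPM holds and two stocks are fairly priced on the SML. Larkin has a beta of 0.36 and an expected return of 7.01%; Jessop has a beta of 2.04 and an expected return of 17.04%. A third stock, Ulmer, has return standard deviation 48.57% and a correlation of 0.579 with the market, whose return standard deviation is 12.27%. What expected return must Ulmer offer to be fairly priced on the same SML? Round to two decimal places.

MRP = (17.04% − 7.01%) / (2.04 − 0.36) = 5.9702%
R_f = 7.01% − 0.36 × 5.9702% = 4.8607%
β_Ulmer = ρ·σ_i/σ_m = 0.579 × 48.57 / 12.27 = 2.2919
E(R_Ulmer) = R_f + β × MRP = 4.8607% + 2.2919 × 5.9702% = 18.54%

18.54%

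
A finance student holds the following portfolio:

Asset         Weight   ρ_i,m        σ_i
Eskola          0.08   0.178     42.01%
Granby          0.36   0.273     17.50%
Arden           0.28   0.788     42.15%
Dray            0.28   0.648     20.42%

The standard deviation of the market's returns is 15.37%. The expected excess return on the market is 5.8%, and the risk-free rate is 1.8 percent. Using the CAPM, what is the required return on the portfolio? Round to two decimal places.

β_Eskola = 0.178 × 42.01% / 15.37% = 0.4865
β_Granby = 0.273 × 17.50% / 15.37% = 0.3108
β_Arden = 0.788 × 42.15% / 15.37% = 2.1610
β_Dray = 0.648 × 20.42% / 15.37% = 0.8609
β_P = Σ w_i β_i = 0.08×0.4865 + 0.36×0.3108 + 0.28×2.1610 + 0.28×0.8609 = 0.9969
E(R_P) = R_f + β_P × MRP = 1.8% + 0.9969 × 5.8% = 7.58%

7.58%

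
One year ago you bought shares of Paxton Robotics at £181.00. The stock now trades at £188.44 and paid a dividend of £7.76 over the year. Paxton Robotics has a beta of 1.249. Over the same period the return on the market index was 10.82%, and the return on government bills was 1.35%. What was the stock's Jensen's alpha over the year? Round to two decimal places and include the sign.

-4.78%

Realised HPR = (P1 + D1 − P0) / P0 = (188.44 + 7.76 − 181.00) / 181.00 = 15.20 / 181.00 = 8.3978%
MRP = 10.82% − 1.35% = 9.47%
CAPM required = R_f + β·MRP = 1.35% + 1.249 × 9.47% = 13.17803%
α = realised − required = 8.3978% − 13.17803% = -4.78%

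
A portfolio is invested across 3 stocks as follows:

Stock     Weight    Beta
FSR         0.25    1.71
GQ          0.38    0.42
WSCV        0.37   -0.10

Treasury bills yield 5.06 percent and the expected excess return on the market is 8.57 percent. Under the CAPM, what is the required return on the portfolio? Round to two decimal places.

β_P = Σ w_i β_i = 0.25×1.71 + 0.38×0.42 + 0.37×-0.10 = 0.5501
E(R_P) = R_f + β_P × MRP = 5.06% + 0.5501 × 8.57% = 9.77%

9.77%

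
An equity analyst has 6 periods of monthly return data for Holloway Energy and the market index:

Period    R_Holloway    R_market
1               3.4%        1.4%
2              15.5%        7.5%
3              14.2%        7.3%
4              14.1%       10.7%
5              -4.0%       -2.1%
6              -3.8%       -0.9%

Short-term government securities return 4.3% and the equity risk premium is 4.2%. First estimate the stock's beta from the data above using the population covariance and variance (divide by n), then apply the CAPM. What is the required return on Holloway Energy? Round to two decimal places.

11.42%

Mean R_i = (3.4 + 15.5 + 14.2 + 14.1 − 4.0 − 3.8) / 6 = 6.5667%
Mean R_m = (1.4 + 7.5 + 7.3 + 10.7 − 2.1 − 0.9) / 6 = 3.9833%
Σ(R_i − R̄_i)(R_m − R̄_m) = 230.4167  ⇒  Cov = 230.4167 / 6 = 38.4028
Σ(R_m − R̄_m)² = 136.0083  ⇒  Var(R_m) = 136.0083 / 6 = 22.6681
β = Cov / Var(R_m) = 38.4028 / 22.6681 = 1.6941
E(R) = R_f + β × MRP = 4.3% + 1.6941 × 4.2% = 11.42%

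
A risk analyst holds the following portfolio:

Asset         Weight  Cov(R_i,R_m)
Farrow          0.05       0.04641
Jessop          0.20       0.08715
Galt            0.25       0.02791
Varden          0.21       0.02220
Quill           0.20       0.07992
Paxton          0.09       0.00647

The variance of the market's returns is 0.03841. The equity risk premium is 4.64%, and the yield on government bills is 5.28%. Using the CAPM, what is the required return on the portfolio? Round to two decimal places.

11.07%

β_Farrow = 0.04641 / 0.03841 = 1.2083
β_Jessop = 0.08715 / 0.03841 = 2.2689
β_Galt = 0.02791 / 0.03841 = 0.7266
β_Varden = 0.02220 / 0.03841 = 0.5780
β_Quill = 0.07992 / 0.03841 = 2.0807
β_Paxton = 0.00647 / 0.03841 = 0.1684
β_P = Σ w_i β_i = 0.05×1.2083 + 0.20×2.2689 + 0.25×0.7266 + 0.21×0.5780 + 0.20×2.0807 + 0.09×0.1684 = 1.2485
E(R_P) = R_f + β_P × MRP = 5.28% + 1.2485 × 4.64% = 11.07%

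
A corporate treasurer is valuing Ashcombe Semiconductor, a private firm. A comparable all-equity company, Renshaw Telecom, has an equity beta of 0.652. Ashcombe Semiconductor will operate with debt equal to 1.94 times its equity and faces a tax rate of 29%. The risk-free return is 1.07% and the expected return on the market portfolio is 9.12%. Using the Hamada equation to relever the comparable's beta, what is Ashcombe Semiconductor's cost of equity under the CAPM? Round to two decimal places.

13.55%

β_L = β_U × [1 + (1 − t)(D/E)] = 0.652 × [1 + (1 − 0.29) × 1.94]
    = 0.652 × [1 + 0.71 × 1.94] = 0.652 × 2.3774 = 1.5501
MRP = 9.12% − 1.07% = 8.05%
E(R) = R_f + β_L × MRP = 1.07% + 1.5501 × 8.05% = 13.55%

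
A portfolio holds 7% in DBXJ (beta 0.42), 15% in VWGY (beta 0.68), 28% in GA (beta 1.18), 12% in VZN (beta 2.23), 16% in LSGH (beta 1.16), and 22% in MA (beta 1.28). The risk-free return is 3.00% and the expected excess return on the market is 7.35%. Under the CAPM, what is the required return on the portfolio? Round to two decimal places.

β_P = Σ w_i β_i = 0.07×0.42 + 0.15×0.68 + 0.28×1.18 + 0.12×2.23 + 0.16×1.16 + 0.22×1.28 = 1.1966
E(R_P) = R_f + β_P × MRP = 3.00% + 1.1966 × 7.35% = 11.80%

11.80%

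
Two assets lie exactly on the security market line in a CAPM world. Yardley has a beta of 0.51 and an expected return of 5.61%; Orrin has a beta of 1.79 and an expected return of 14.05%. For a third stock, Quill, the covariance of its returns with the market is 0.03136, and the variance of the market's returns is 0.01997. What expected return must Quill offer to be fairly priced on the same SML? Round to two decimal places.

12.60%

MRP = (14.05% − 5.61%) / (1.79 − 0.51) = 6.5938%
R_f = 5.61% − 0.51 × 6.5938% = 2.2472%
β_Quill = Cov / Var(R_m) = 0.03136 / 0.01997 = 1.5704
E(R_Quill) = R_f + β × MRP = 2.2472% + 1.5704 × 6.5938% = 12.60%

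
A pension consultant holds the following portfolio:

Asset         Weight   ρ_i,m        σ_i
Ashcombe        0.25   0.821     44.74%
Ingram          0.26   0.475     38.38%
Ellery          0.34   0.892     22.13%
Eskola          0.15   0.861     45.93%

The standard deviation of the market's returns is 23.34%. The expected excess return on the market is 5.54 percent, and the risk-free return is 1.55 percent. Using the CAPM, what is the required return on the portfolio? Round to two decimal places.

7.86%

β_Ashcombe = 0.821 × 44.74% / 23.34% = 1.5738
β_Ingram = 0.475 × 38.38% / 23.34% = 0.7811
β_Ellery = 0.892 × 22.13% / 23.34% = 0.8458
β_Eskola = 0.861 × 45.93% / 23.34% = 1.6943
β_P = Σ w_i β_i = 0.25×1.5738 + 0.26×0.7811 + 0.34×0.8458 + 0.15×1.6943 = 1.1383
E(R_P) = R_f + β_P × MRP = 1.55% + 1.1383 × 5.54% = 7.86%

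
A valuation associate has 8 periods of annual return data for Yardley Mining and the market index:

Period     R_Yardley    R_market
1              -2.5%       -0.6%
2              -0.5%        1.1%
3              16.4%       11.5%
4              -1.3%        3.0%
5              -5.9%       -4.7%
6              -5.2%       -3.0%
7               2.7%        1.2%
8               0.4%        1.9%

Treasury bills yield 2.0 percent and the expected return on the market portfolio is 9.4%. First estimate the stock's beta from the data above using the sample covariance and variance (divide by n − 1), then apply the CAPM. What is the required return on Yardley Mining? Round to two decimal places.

Mean R_i = (-2.5 − 0.5 + 16.4 − 1.3 − 5.9 − 5.2 + 2.7 + 0.4) / 8 = 0.5125%
Mean R_m = (-0.6 + 1.1 + 11.5 + 3.0 − 4.7 − 3.0 + 1.2 + 1.9) / 8 = 1.3000%
Σ(R_i − R̄_i)(R_m − R̄_m) = 227.6500  ⇒  Cov = 227.6500 / 7 = 32.5214
Σ(R_m − R̄_m)² = 165.4400  ⇒  Var(R_m) = 165.4400 / 7 = 23.6343
β = Cov / Var(R_m) = 32.5214 / 23.6343 = 1.3760
MRP = 9.4% − 2.0% = 7.40%
E(R) = R_f + β × MRP = 2.0% + 1.3760 × 7.4% = 12.18%

12.18%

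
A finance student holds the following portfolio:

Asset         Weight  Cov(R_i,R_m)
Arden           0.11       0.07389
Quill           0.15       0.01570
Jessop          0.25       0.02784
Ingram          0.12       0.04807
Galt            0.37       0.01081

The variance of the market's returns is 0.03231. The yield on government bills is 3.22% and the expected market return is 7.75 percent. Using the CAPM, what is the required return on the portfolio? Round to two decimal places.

β_Arden = 0.07389 / 0.03231 = 2.2869
β_Quill = 0.01570 / 0.03231 = 0.4859
β_Jessop = 0.02784 / 0.03231 = 0.8617
β_Ingram = 0.04807 / 0.03231 = 1.4878
β_Galt = 0.01081 / 0.03231 = 0.3346
β_P = Σ w_i β_i = 0.11×2.2869 + 0.15×0.4859 + 0.25×0.8617 + 0.12×1.4878 + 0.37×0.3346 = 0.8422
MRP = 7.75% − 3.22% = 4.53%
E(R_P) = R_f + β_P × MRP = 3.22% + 0.8422 × 4.53% = 7.04%

7.04%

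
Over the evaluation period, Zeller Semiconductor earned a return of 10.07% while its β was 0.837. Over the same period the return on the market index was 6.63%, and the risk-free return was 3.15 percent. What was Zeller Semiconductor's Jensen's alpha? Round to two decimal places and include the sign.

Market excess return = 6.63% − 3.15% = 3.48%
CAPM benchmark = R_f + β(R_m − R_f) = 3.15% + 0.837 × 3.48% = 6.06276%
α = actual − benchmark = 10.07% − 6.06276% = +4.01%

+4.01%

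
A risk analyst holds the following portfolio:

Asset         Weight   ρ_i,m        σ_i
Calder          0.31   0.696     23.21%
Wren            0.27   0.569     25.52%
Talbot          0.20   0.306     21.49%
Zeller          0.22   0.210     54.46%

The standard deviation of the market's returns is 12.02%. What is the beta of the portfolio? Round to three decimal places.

β_Calder = 0.696 × 23.21% / 12.02% = 1.3439
β_Wren = 0.569 × 25.52% / 12.02% = 1.2081
β_Talbot = 0.306 × 21.49% / 12.02% = 0.5471
β_Zeller = 0.210 × 54.46% / 12.02% = 0.9515
β_P = Σ w_i β_i = 0.31×1.3439 + 0.27×1.2081 + 0.20×0.5471 + 0.22×0.9515 = 1.0615

1.062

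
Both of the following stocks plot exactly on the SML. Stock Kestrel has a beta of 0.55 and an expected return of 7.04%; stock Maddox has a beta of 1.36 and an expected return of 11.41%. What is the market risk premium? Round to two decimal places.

Both satisfy E(R) = R_f + β·MRP, so the slope of the SML is
MRP = (11.41% − 7.04%) / (1.36 − 0.55) = 4.37% / 0.81 = 5.3951%

5.40%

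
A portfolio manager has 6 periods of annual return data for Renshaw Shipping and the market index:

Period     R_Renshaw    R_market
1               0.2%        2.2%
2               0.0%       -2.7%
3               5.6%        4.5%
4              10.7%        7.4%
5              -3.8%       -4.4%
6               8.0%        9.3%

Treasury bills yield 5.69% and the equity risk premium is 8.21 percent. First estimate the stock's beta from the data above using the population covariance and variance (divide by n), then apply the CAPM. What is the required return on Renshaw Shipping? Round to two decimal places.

Mean R_i = (0.2 + 0.0 + 5.6 + 10.7 − 3.8 + 8.0) / 6 = 3.4500%
Mean R_m = (2.2 − 2.7 + 4.5 + 7.4 − 4.4 + 9.3) / 6 = 2.7167%
Σ(R_i − R̄_i)(R_m − R̄_m) = 139.7050  ⇒  Cov = 139.7050 / 6 = 23.2842
Σ(R_m − R̄_m)² = 148.7083  ⇒  Var(R_m) = 148.7083 / 6 = 24.7847
β = Cov / Var(R_m) = 23.2842 / 24.7847 = 0.9395
E(R) = R_f + β × MRP = 5.69% + 0.9395 × 8.21% = 13.40%

13.40%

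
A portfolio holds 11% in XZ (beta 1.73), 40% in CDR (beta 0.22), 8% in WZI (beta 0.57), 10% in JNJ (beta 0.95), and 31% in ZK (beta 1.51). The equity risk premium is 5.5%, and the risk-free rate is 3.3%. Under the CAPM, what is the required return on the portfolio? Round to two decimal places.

β_P = Σ w_i β_i = 0.11×1.73 + 0.40×0.22 + 0.08×0.57 + 0.10×0.95 + 0.31×1.51 = 0.8870
E(R_P) = R_f + β_P × MRP = 3.3% + 0.8870 × 5.5% = 8.18%

8.18%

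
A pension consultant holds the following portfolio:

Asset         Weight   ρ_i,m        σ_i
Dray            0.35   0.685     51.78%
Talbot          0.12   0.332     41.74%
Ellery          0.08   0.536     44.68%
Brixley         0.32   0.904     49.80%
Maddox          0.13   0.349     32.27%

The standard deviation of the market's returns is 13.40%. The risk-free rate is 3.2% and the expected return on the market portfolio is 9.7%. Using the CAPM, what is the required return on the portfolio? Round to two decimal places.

β_Dray = 0.685 × 51.78% / 13.40% = 2.6470
β_Talbot = 0.332 × 41.74% / 13.40% = 1.0342
β_Ellery = 0.536 × 44.68% / 13.40% = 1.7872
β_Brixley = 0.904 × 49.80% / 13.40% = 3.3596
β_Maddox = 0.349 × 32.27% / 13.40% = 0.8405
β_P = Σ w_i β_i = 0.35×2.6470 + 0.12×1.0342 + 0.08×1.7872 + 0.32×3.3596 + 0.13×0.8405 = 2.3779
MRP = 9.7% − 3.2% = 6.50%
E(R_P) = R_f + β_P × MRP = 3.2% + 2.3779 × 6.5% = 18.66%

18.66%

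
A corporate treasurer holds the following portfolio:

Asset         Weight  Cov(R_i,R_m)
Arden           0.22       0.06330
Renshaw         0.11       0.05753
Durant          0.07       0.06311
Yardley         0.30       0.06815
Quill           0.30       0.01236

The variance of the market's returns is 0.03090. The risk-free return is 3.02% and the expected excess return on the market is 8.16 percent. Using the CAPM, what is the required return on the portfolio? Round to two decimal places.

15.91%

β_Arden = 0.06330 / 0.03090 = 2.0485
β_Renshaw = 0.05753 / 0.03090 = 1.8618
β_Durant = 0.06311 / 0.03090 = 2.0424
β_Yardley = 0.06815 / 0.03090 = 2.2055
β_Quill = 0.01236 / 0.03090 = 0.4000
β_P = Σ w_i β_i = 0.22×2.0485 + 0.11×1.8618 + 0.07×2.0424 + 0.30×2.2055 + 0.30×0.4000 = 1.5801
E(R_P) = R_f + β_P × MRP = 3.02% + 1.5801 × 8.16% = 15.91%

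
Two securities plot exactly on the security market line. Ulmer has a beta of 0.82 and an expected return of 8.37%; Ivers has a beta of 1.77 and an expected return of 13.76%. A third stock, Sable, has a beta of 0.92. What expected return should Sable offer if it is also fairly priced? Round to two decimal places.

MRP (SML slope) = (13.76% − 8.37%) / (1.77 − 0.82) = 5.39% / 0.95 = 5.6737%
R_f (intercept) = 8.37% − 0.82 × 5.6737% = 3.7176%
E(R_Sable) = R_f + β × MRP = 3.7176% + 0.92 × 5.6737% = 8.94%

8.94%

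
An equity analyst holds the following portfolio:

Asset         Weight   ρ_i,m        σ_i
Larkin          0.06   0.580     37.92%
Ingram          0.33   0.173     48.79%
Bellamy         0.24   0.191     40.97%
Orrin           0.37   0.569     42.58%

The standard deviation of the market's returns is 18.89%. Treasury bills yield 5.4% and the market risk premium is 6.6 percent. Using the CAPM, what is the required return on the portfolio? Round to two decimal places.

10.62%

β_Larkin = 0.580 × 37.92% / 18.89% = 1.1643
β_Ingram = 0.173 × 48.79% / 18.89% = 0.4468
β_Bellamy = 0.191 × 40.97% / 18.89% = 0.4143
β_Orrin = 0.569 × 42.58% / 18.89% = 1.2826
β_P = Σ w_i β_i = 0.06×1.1643 + 0.33×0.4468 + 0.24×0.4143 + 0.37×1.2826 = 0.7913
E(R_P) = R_f + β_P × MRP = 5.4% + 0.7913 × 6.6% = 10.62%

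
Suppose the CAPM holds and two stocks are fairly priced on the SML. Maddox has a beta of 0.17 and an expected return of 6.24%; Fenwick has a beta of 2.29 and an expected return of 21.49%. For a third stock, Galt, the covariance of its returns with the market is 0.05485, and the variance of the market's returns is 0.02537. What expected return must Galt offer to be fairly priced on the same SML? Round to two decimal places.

MRP = (21.49% − 6.24%) / (2.29 − 0.17) = 7.1934%
R_f = 6.24% − 0.17 × 7.1934% = 5.0171%
β_Galt = Cov / Var(R_m) = 0.05485 / 0.02537 = 2.1620
E(R_Galt) = R_f + β × MRP = 5.0171% + 2.1620 × 7.1934% = 20.57%

20.57%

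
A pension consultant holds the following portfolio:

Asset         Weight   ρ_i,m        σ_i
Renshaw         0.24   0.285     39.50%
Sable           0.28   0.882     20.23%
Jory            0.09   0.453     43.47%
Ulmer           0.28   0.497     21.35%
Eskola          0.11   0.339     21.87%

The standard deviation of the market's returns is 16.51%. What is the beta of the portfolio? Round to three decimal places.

0.803

β_Renshaw = 0.285 × 39.50% / 16.51% = 0.6819
β_Sable = 0.882 × 20.23% / 16.51% = 1.0807
β_Jory = 0.453 × 43.47% / 16.51% = 1.1927
β_Ulmer = 0.497 × 21.35% / 16.51% = 0.6427
β_Eskola = 0.339 × 21.87% / 16.51% = 0.4491
β_P = Σ w_i β_i = 0.24×0.6819 + 0.28×1.0807 + 0.09×1.1927 + 0.28×0.6427 + 0.11×0.4491 = 0.8030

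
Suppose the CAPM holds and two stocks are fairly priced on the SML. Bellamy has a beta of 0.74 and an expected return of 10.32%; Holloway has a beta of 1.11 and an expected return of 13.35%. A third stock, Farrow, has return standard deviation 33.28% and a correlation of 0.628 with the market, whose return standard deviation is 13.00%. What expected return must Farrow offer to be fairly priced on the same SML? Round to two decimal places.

MRP = (13.35% − 10.32%) / (1.11 − 0.74) = 8.1892%
R_f = 10.32% − 0.74 × 8.1892% = 4.2600%
β_Farrow = ρ·σ_i/σ_m = 0.628 × 33.28 / 13.00 = 1.6077
E(R_Farrow) = R_f + β × MRP = 4.2600% + 1.6077 × 8.1892% = 17.43%

17.43%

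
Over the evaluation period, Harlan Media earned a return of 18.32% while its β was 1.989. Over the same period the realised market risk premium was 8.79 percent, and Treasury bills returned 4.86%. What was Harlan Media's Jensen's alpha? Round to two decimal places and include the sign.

CAPM benchmark = R_f + β(R_m − R_f) = 4.86% + 1.989 × 8.79% = 22.34331%
α = actual − benchmark = 18.32% − 22.34331% = -4.02%

-4.02%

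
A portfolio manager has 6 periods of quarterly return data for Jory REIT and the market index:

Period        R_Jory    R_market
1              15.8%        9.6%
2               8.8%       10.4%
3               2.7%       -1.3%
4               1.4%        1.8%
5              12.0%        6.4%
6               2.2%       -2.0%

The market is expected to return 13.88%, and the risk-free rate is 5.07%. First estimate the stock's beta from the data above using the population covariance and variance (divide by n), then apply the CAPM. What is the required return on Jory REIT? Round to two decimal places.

Mean R_i = (15.8 + 8.8 + 2.7 + 1.4 + 12.0 + 2.2) / 6 = 7.1500%
Mean R_m = (9.6 + 10.4 − 1.3 + 1.8 + 6.4 − 2.0) / 6 = 4.1500%
Σ(R_i − R̄_i)(R_m − R̄_m) = 136.5750  ⇒  Cov = 136.5750 / 6 = 22.7625
Σ(R_m − R̄_m)² = 146.8750  ⇒  Var(R_m) = 146.8750 / 6 = 24.4792
β = Cov / Var(R_m) = 22.7625 / 24.4792 = 0.9299
MRP = 13.88% − 5.07% = 8.81%
E(R) = R_f + β × MRP = 5.07% + 0.9299 × 8.81% = 13.26%

13.26%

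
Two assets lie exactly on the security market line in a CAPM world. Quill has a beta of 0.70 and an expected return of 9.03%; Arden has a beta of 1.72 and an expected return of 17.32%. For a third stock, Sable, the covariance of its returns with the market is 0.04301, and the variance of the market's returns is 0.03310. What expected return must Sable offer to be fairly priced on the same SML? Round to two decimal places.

13.90%

MRP = (17.32% − 9.03%) / (1.72 − 0.70) = 8.1275%
R_f = 9.03% − 0.70 × 8.1275% = 3.3408%
β_Sable = Cov / Var(R_m) = 0.04301 / 0.03310 = 1.2994
E(R_Sable) = R_f + β × MRP = 3.3408% + 1.2994 × 8.1275% = 13.90%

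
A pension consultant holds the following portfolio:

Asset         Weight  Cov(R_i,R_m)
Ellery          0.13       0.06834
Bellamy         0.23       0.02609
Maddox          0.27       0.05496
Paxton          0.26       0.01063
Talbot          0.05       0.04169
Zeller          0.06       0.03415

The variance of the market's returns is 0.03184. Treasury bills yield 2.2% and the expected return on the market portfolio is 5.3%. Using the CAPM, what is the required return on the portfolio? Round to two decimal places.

β_Ellery = 0.06834 / 0.03184 = 2.1464
β_Bellamy = 0.02609 / 0.03184 = 0.8194
β_Maddox = 0.05496 / 0.03184 = 1.7261
β_Paxton = 0.01063 / 0.03184 = 0.3339
β_Talbot = 0.04169 / 0.03184 = 1.3094
β_Zeller = 0.03415 / 0.03184 = 1.0726
β_P = Σ w_i β_i = 0.13×2.1464 + 0.23×0.8194 + 0.27×1.7261 + 0.26×0.3339 + 0.05×1.3094 + 0.06×1.0726 = 1.1502
MRP = 5.3% − 2.2% = 3.10%
E(R_P) = R_f + β_P × MRP = 2.2% + 1.1502 × 3.1% = 5.77%

5.77%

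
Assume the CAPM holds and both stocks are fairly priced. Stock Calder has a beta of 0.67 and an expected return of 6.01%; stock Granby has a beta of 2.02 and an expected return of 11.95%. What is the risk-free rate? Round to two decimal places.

Both satisfy E(R) = R_f + β·MRP, so the slope of the SML is
MRP = (11.95% − 6.01%) / (2.02 − 0.67) = 5.94% / 1.35 = 4.4000%
R_f = E(R_Calder) − β_Calder·MRP = 6.01% − 0.67 × 4.4000% = 3.0620%

3.06%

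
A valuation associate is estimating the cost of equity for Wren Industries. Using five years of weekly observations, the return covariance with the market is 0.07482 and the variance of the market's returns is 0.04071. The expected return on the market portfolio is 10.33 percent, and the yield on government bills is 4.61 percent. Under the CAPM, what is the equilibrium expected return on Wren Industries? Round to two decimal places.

15.12%

β = Cov(R_i, R_m) / Var(R_m) = 0.07482 / 0.04071 = 1.8379
MRP = 10.33% − 4.61% = 5.72%
E(R) = R_f + β × MRP = 4.61% + 1.8379 × 5.72% = 15.12%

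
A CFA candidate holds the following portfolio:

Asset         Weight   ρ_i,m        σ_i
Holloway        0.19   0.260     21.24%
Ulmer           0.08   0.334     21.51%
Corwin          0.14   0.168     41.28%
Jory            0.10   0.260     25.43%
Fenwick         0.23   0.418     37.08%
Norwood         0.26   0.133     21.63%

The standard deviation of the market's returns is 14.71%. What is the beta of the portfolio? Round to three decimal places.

0.515

β_Holloway = 0.260 × 21.24% / 14.71% = 0.3754
β_Ulmer = 0.334 × 21.51% / 14.71% = 0.4884
β_Corwin = 0.168 × 41.28% / 14.71% = 0.4715
β_Jory = 0.260 × 25.43% / 14.71% = 0.4495
β_Fenwick = 0.418 × 37.08% / 14.71% = 1.0537
β_Norwood = 0.133 × 21.63% / 14.71% = 0.1956
β_P = Σ w_i β_i = 0.19×0.3754 + 0.08×0.4884 + 0.14×0.4715 + 0.10×0.4495 + 0.23×1.0537 + 0.26×0.1956 = 0.5146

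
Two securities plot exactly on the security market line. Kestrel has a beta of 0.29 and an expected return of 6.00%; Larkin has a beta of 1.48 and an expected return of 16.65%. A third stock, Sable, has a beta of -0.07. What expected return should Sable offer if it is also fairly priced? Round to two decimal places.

2.78%

MRP (SML slope) = (16.65% − 6.00%) / (1.48 − 0.29) = 10.65% / 1.19 = 8.9496%
R_f (intercept) = 6.00% − 0.29 × 8.9496% = 3.4046%
E(R_Sable) = R_f + β × MRP = 3.4046% + -0.07 × 8.9496% = 2.78%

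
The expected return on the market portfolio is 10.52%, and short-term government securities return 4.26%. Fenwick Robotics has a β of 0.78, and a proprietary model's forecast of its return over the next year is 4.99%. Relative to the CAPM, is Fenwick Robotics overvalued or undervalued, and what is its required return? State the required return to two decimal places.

MRP = 10.52% − 4.26% = 6.26%
Required return = R_f + β·MRP = 4.26% + 0.78 × 6.26% = 9.14%
Forecast 4.99% < required 9.14% → the stock plots below the SML → overvalued.

Overvalued; required return 9.14%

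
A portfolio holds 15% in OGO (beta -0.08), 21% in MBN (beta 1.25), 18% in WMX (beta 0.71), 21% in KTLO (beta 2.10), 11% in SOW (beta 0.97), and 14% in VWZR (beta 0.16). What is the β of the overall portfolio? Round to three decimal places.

β_P = Σ w_i β_i = 0.15×-0.08 + 0.21×1.25 + 0.18×0.71 + 0.21×2.10 + 0.11×0.97 + 0.14×0.16 = 0.9484

0.948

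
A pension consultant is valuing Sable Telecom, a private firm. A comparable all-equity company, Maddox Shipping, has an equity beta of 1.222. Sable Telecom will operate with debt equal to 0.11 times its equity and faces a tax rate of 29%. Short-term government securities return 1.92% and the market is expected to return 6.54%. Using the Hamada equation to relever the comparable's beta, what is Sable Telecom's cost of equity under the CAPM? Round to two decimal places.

8.01%

β_L = β_U × [1 + (1 − t)(D/E)] = 1.222 × [1 + (1 − 0.29) × 0.11]
    = 1.222 × [1 + 0.71 × 0.11] = 1.222 × 1.0781 = 1.3174
MRP = 6.54% − 1.92% = 4.62%
E(R) = R_f + β_L × MRP = 1.92% + 1.3174 × 4.62% = 8.01%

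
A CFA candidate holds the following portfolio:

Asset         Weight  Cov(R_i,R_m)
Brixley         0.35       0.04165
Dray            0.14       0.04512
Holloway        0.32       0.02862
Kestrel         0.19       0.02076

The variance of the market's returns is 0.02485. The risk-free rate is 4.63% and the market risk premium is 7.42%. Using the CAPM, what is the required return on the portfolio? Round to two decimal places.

β_Brixley = 0.04165 / 0.02485 = 1.6761
β_Dray = 0.04512 / 0.02485 = 1.8157
β_Holloway = 0.02862 / 0.02485 = 1.1517
β_Kestrel = 0.02076 / 0.02485 = 0.8354
β_P = Σ w_i β_i = 0.35×1.6761 + 0.14×1.8157 + 0.32×1.1517 + 0.19×0.8354 = 1.3681
E(R_P) = R_f + β_P × MRP = 4.63% + 1.3681 × 7.42% = 14.78%

14.78%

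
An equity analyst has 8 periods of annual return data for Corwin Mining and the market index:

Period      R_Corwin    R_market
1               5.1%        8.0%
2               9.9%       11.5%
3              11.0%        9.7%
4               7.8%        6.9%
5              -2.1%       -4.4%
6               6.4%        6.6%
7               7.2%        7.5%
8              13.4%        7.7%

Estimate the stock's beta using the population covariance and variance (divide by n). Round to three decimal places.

0.828

Mean R_i = (5.1 + 9.9 + 11.0 + 7.8 − 2.1 + 6.4 + 7.2 + 13.4) / 8 = 7.3375%
Mean R_m = (8.0 + 11.5 + 9.7 + 6.9 − 4.4 + 6.6 + 7.5 + 7.7) / 8 = 6.6875%
Σ(R_i − R̄_i)(R_m − R̄_m) = 131.2738  ⇒  Cov = 131.2738 / 8 = 16.4092
Σ(R_m − R̄_m)² = 158.6288  ⇒  Var(R_m) = 158.6288 / 8 = 19.8286
β = Cov / Var(R_m) = 16.4092 / 19.8286 = 0.8276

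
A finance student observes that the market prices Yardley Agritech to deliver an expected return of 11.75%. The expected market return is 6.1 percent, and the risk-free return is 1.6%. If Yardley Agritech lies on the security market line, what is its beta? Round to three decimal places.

MRP = 6.1% − 1.6% = 4.50%
β = (E(R) − R_f) / MRP = (11.75% − 1.6%) / 4.5% = 10.15% / 4.5% = 2.256

2.256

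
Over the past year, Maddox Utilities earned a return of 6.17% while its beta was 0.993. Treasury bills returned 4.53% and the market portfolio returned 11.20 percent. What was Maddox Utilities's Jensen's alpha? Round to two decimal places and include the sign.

Market excess return = 11.20% − 4.53% = 6.67%
CAPM benchmark = R_f + β(R_m − R_f) = 4.53% + 0.993 × 6.67% = 11.15331%
α = actual − benchmark = 6.17% − 11.15331% = -4.98%

-4.98%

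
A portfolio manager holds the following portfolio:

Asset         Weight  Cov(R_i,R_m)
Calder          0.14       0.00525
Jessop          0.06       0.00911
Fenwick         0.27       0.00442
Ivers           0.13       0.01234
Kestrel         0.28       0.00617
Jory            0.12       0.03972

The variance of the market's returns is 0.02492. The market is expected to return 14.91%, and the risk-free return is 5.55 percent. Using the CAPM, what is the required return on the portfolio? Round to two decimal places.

β_Calder = 0.00525 / 0.02492 = 0.2107
β_Jessop = 0.00911 / 0.02492 = 0.3656
β_Fenwick = 0.00442 / 0.02492 = 0.1774
β_Ivers = 0.01234 / 0.02492 = 0.4952
β_Kestrel = 0.00617 / 0.02492 = 0.2476
β_Jory = 0.03972 / 0.02492 = 1.5939
β_P = Σ w_i β_i = 0.14×0.2107 + 0.06×0.3656 + 0.27×0.1774 + 0.13×0.4952 + 0.28×0.2476 + 0.12×1.5939 = 0.4243
MRP = 14.91% − 5.55% = 9.36%
E(R_P) = R_f + β_P × MRP = 5.55% + 0.4243 × 9.36% = 9.52%

9.52%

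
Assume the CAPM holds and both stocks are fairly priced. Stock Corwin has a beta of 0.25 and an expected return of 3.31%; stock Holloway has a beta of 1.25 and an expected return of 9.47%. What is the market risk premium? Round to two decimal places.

Both satisfy E(R) = R_f + β·MRP, so the slope of the SML is
MRP = (9.47% − 3.31%) / (1.25 − 0.25) = 6.16% / 1.00 = 6.1600%

6.16%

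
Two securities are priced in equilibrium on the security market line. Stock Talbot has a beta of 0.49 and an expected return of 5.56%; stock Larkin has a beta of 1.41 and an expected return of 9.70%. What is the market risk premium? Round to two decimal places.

4.50%

Both satisfy E(R) = R_f + β·MRP, so the slope of the SML is
MRP = (9.70% − 5.56%) / (1.41 − 0.49) = 4.14% / 0.92 = 4.5000%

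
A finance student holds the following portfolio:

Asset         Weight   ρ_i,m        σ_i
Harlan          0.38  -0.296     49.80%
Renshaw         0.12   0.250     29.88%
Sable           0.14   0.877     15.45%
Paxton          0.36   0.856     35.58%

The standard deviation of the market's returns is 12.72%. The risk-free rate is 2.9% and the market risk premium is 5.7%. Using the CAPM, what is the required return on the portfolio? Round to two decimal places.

β_Harlan = -0.296 × 49.80% / 12.72% = -1.1589
β_Renshaw = 0.250 × 29.88% / 12.72% = 0.5873
β_Sable = 0.877 × 15.45% / 12.72% = 1.0652
β_Paxton = 0.856 × 35.58% / 12.72% = 2.3944
β_P = Σ w_i β_i = 0.38×-1.1589 + 0.12×0.5873 + 0.14×1.0652 + 0.36×2.3944 = 0.6412
E(R_P) = R_f + β_P × MRP = 2.9% + 0.6412 × 5.7% = 6.55%

6.55%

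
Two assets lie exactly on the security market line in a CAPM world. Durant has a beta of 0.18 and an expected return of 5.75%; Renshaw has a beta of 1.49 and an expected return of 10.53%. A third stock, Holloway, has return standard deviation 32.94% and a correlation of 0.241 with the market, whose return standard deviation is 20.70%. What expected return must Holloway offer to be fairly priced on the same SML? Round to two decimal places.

6.49%

MRP = (10.53% − 5.75%) / (1.49 − 0.18) = 3.6489%
R_f = 5.75% − 0.18 × 3.6489% = 5.0932%
β_Holloway = ρ·σ_i/σ_m = 0.241 × 32.94 / 20.70 = 0.3835
E(R_Holloway) = R_f + β × MRP = 5.0932% + 0.3835 × 3.6489% = 6.49%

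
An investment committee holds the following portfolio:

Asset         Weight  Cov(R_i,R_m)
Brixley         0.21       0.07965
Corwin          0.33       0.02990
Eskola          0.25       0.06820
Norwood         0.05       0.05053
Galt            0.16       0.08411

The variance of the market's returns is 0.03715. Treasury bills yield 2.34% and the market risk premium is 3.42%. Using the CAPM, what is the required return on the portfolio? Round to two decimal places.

7.83%

β_Brixley = 0.07965 / 0.03715 = 2.1440
β_Corwin = 0.02990 / 0.03715 = 0.8048
β_Eskola = 0.06820 / 0.03715 = 1.8358
β_Norwood = 0.05053 / 0.03715 = 1.3602
β_Galt = 0.08411 / 0.03715 = 2.2641
β_P = Σ w_i β_i = 0.21×2.1440 + 0.33×0.8048 + 0.25×1.8358 + 0.05×1.3602 + 0.16×2.2641 = 1.6050
E(R_P) = R_f + β_P × MRP = 2.34% + 1.6050 × 3.42% = 7.83%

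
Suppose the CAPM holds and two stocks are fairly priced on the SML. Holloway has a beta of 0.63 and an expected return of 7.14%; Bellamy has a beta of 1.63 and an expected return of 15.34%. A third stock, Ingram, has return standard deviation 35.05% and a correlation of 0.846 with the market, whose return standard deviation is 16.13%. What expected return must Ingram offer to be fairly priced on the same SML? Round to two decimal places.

MRP = (15.34% − 7.14%) / (1.63 − 0.63) = 8.2000%
R_f = 7.14% − 0.63 × 8.2000% = 1.9740%
β_Ingram = ρ·σ_i/σ_m = 0.846 × 35.05 / 16.13 = 1.8383
E(R_Ingram) = R_f + β × MRP = 1.9740% + 1.8383 × 8.2000% = 17.05%

17.05%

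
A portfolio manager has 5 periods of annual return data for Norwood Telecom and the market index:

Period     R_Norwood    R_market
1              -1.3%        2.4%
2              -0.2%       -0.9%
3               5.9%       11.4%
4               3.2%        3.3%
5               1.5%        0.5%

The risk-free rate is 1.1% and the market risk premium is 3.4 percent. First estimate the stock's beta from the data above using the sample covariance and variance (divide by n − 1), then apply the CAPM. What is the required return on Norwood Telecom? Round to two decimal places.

2.77%

Mean R_i = (-1.3 − 0.2 + 5.9 + 3.2 + 1.5) / 5 = 1.8200%
Mean R_m = (2.4 − 0.9 + 11.4 + 3.3 + 0.5) / 5 = 3.3400%
Σ(R_i − R̄_i)(R_m − R̄_m) = 45.2360  ⇒  Cov = 45.2360 / 4 = 11.3090
Σ(R_m − R̄_m)² = 91.8920  ⇒  Var(R_m) = 91.8920 / 4 = 22.9730
β = Cov / Var(R_m) = 11.3090 / 22.9730 = 0.4923
E(R) = R_f + β × MRP = 1.1% + 0.4923 × 3.4% = 2.77%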